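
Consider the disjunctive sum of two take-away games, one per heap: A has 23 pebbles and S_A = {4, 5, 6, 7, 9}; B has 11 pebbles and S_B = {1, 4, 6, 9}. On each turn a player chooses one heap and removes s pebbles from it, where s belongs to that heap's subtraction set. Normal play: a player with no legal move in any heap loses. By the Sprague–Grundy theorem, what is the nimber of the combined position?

3

Heap A, S = {4, 5, 6, 7, 9}:
G(0) = 0
G(1) = mex{} = 0
G(2) = mex{} = 0
G(3) = mex{} = 0
G(4) = mex{0} = 1
G(5) = mex{0,0} = 1
G(6) = mex{0,0,0} = 1
G(7) = mex{0,0,0,0} = 1
G(8) = mex{1,0,0,0} = 2
G(9) = mex{1,1,0,0,0} = 2
G(10) = mex{1,1,1,0,0} = 2
G(11) = mex{1,1,1,1,0} = 2
G(12) = mex{2,1,1,1,0} = 3
G(13) = mex{2,2,1,1,1} = 0
G(14) = mex{2,2,2,1,1} = 0
G(15) = mex{2,2,2,2,1} = 0
G(16) = mex{3,2,2,2,1} = 0
G(17) = mex{0,3,2,2,2} = 1
G(18) = mex{0,0,3,2,2} = 1
G(19) = mex{0,0,0,3,2} = 1
G(20) = mex{0,0,0,0,2} = 1
G(21) = mex{1,0,0,0,3} = 2
G(22) = mex{1,1,0,0,0} = 2
G(23) = mex{1,1,1,0,0} = 2
G_A(23) = 2.
Heap B, S = {1, 4, 6, 9}:
n :  0  1  2  3  4  5  6  7  8  9 10 11
G :  0  1  0  1  2  0  1  0  1  2  0  1
G_B(11) = 1.
Combined Grundy value = 2 ⊕ 1 = 3.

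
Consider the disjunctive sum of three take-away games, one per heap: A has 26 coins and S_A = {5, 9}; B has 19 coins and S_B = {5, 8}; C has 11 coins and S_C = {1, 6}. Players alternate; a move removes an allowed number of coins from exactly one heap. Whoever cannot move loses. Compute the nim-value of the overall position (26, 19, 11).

Heap A, S = {5, 9}:
G(0) = 0
G(1) = mex{} = 0
G(2) = mex{} = 0
G(3) = mex{} = 0
G(4) = mex{} = 0
G(5) = mex{0} = 1
G(6) = mex{0} = 1
G(7) = mex{0} = 1
G(8) = mex{0} = 1
G(9) = mex{0,0} = 1
G(10) = mex{1,0} = 2
G(11) = mex{1,0} = 2
G(12) = mex{1,0} = 2
G(13) = mex{1,0} = 2
G(14) = mex{1,1} = 0
G(15) = mex{2,1} = 0
G(16) = mex{2,1} = 0
G(17) = mex{2,1} = 0
G(18) = mex{2,1} = 0
G(19) = mex{0,2} = 1
G(20) = mex{0,2} = 1
G(21) = mex{0,2} = 1
G(22) = mex{0,2} = 1
G(23) = mex{0,0} = 1
G(24) = mex{1,0} = 2
G(25) = mex{1,0} = 2
G(26) = mex{1,0} = 2
G_A(26) = 2.
Heap B, S = {5, 8}:
n :  0  1  2  3  4  5  6  7  8  9 10 11 12 13 14 15 16 17 18 19
G :  0  0  0  0  0  1  1  1  1  1  2  2  2  0  0  0  0  0  1  1
G_B(19) = 1.
Heap C, S = {1, 6}:
n :  0  1  2  3  4  5  6  7  8  9 10 11
G :  0  1  0  1  0  1  2  0  1  0  1  0
G_C(11) = 0.
Combined Grundy value = 2 ⊕ 1 ⊕ 0 = 3.

3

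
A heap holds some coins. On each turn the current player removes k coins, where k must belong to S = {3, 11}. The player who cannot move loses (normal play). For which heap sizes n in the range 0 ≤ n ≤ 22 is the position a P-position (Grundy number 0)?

0, 1, 2, 6, 7, 8, 14, 15, 16, 20, 21, 22

n :  0  1  2  3  4  5  6  7  8  9 10 11 12 13 14 15 16 17 18 19 20 21 22
G :  0  0  0  1  1  1  0  0  0  1  1  1  2  2  0  0  0  1  1  1  0  0  0
P-positions are exactly the n with G(n) = 0.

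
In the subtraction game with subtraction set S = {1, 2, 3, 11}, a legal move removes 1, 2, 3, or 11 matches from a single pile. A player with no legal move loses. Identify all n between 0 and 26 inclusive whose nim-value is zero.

0, 4, 8, 12, 16, 20, 24

G(0) = 0
G(1) = mex{0} = 1
G(2) = mex{1,0} = 2
G(3) = mex{2,1,0} = 3
G(4) = mex{3,2,1} = 0
G(5) = mex{0,3,2} = 1
G(6) = mex{1,0,3} = 2
G(7) = mex{2,1,0} = 3
G(8) = mex{3,2,1} = 0
G(9) = mex{0,3,2} = 1
G(10) = mex{1,0,3} = 2
G(11) = mex{2,1,0,0} = 3
G(12) = mex{3,2,1,1} = 0
G(13) = mex{0,3,2,2} = 1
G(14) = mex{1,0,3,3} = 2
G(15) = mex{2,1,0,0} = 3
G(16) = mex{3,2,1,1} = 0
G(17) = mex{0,3,2,2} = 1
G(18) = mex{1,0,3,3} = 2
G(19) = mex{2,1,0,0} = 3
G(20) = mex{3,2,1,1} = 0
G(21) = mex{0,3,2,2} = 1
G(22) = mex{1,0,3,3} = 2
G(23) = mex{2,1,0,0} = 3
G(24) = mex{3,2,1,1} = 0
G(25) = mex{0,3,2,2} = 1
G(26) = mex{1,0,3,3} = 2
P-positions are exactly the n with G(n) = 0.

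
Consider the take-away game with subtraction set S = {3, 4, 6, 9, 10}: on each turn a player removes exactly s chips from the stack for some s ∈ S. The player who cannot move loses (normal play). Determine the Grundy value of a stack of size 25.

G(0) = 0
G(1) = mex{} = 0
G(2) = mex{} = 0
G(3) = mex{0} = 1
G(4) = mex{0,0} = 1
G(5) = mex{0,0} = 1
G(6) = mex{1,0,0} = 2
G(7) = mex{1,1,0} = 2
G(8) = mex{1,1,0} = 2
G(9) = mex{2,1,1,0} = 3
G(10) = mex{2,2,1,0,0} = 3
G(11) = mex{2,2,1,0,0} = 3
G(12) = mex{3,2,2,1,0} = 4
G(13) = mex{3,3,2,1,1} = 0
G(14) = mex{3,3,2,1,1} = 0
G(15) = mex{4,3,3,2,1} = 0
G(16) = mex{0,4,3,2,2} = 1
G(17) = mex{0,0,3,2,2} = 1
G(18) = mex{0,0,4,3,2} = 1
G(19) = mex{1,0,0,3,3} = 2
G(20) = mex{1,1,0,3,3} = 2
G(21) = mex{1,1,0,4,3} = 2
G(22) = mex{2,1,1,0,4} = 3
G(23) = mex{2,2,1,0,0} = 3
G(24) = mex{2,2,1,0,0} = 3
G(25) = mex{3,2,2,1,0} = 4

4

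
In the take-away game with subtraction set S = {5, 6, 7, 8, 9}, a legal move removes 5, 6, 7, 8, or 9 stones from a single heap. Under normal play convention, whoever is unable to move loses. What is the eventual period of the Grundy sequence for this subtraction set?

14

G(0) = 0
G(1) = mex{} = 0
G(2) = mex{} = 0
G(3) = mex{} = 0
G(4) = mex{} = 0
G(5) = mex{0} = 1
G(6) = mex{0,0} = 1
G(7) = mex{0,0,0} = 1
G(8) = mex{0,0,0,0} = 1
G(9) = mex{0,0,0,0,0} = 1
G(10) = mex{1,0,0,0,0} = 2
G(11) = mex{1,1,0,0,0} = 2
G(12) = mex{1,1,1,0,0} = 2
G(13) = mex{1,1,1,1,0} = 2
G(14) = mex{1,1,1,1,1} = 0
G(15) = mex{2,1,1,1,1} = 0
G(16) = mex{2,2,1,1,1} = 0
G(17) = mex{2,2,2,1,1} = 0
G(18) = mex{2,2,2,2,1} = 0
G(19) = mex{0,2,2,2,2} = 1
G(20) = mex{0,0,2,2,2} = 1
G(21) = mex{0,0,0,2,2} = 1
G(22) = mex{0,0,0,0,2} = 1
G(23) = mex{0,0,0,0,0} = 1
G(24) = mex{1,0,0,0,0} = 2
G(25) = mex{1,1,0,0,0} = 2
G(26) = mex{1,1,1,0,0} = 2
G(27) = mex{1,1,1,1,0} = 2
G(28) = mex{1,1,1,1,1} = 0
G(29) = mex{2,1,1,1,1} = 0
G(n+14) = G(n) holds for n = 0,…,8 (a full window of length max(S) = 9), so the sequence is purely periodic with period 14.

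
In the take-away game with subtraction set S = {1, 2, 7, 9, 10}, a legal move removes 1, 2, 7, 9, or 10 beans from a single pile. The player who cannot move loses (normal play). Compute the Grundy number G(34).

G(0) = 0
G(1) = mex{0} = 1
G(2) = mex{1,0} = 2
G(3) = mex{2,1} = 0
G(4) = mex{0,2} = 1
G(5) = mex{1,0} = 2
G(6) = mex{2,1} = 0
G(7) = mex{0,2,0} = 1
G(8) = mex{1,0,1} = 2
G(9) = mex{2,1,2,0} = 3
G(10) = mex{3,2,0,1,0} = 4
G(11) = mex{4,3,1,2,1} = 0
G(12) = mex{0,4,2,0,2} = 1
G(13) = mex{1,0,0,1,0} = 2
G(14) = mex{2,1,1,2,1} = 0
G(15) = mex{0,2,2,0,2} = 1
G(16) = mex{1,0,3,1,0} = 2
G(17) = mex{2,1,4,2,1} = 0
G(18) = mex{0,2,0,3,2} = 1
G(19) = mex{1,0,1,4,3} = 2
G(20) = mex{2,1,2,0,4} = 3
G(21) = mex{3,2,0,1,0} = 4
G(22) = mex{4,3,1,2,1} = 0
G(23) = mex{0,4,2,0,2} = 1
G(24) = mex{1,0,0,1,0} = 2
G(25) = mex{2,1,1,2,1} = 0
G(26) = mex{0,2,2,0,2} = 1
G(27) = mex{1,0,3,1,0} = 2
G(28) = mex{2,1,4,2,1} = 0
G(29) = mex{0,2,0,3,2} = 1
G(30) = mex{1,0,1,4,3} = 2
G(31) = mex{2,1,2,0,4} = 3
G(32) = mex{3,2,0,1,0} = 4
G(33) = mex{4,3,1,2,1} = 0
G(34) = mex{0,4,2,0,2} = 1

1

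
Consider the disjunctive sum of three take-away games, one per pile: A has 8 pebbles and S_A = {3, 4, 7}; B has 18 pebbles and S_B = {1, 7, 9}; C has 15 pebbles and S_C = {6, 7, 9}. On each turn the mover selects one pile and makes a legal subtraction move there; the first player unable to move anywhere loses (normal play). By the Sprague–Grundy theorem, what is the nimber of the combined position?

Pile A, S = {3, 4, 7}:
n : 0 1 2 3 4 5 6 7 8
G : 0 0 0 1 1 1 2 2 2
G_A(8) = 2.
Pile B, S = {1, 7, 9}:
n :  0  1  2  3  4  5  6  7  8  9 10 11 12 13 14 15 16 17 18
G :  0  1  0  1  0  1  0  1  0  1  0  1  0  1  0  1  0  1  0
G_B(18) = 0.
Pile C, S = {6, 7, 9}:
n :  0  1  2  3  4  5  6  7  8  9 10 11 12 13 14 15
G :  0  0  0  0  0  0  1  1  1  1  1  1  2  2  2  0
G_C(15) = 0.
Combined Grundy value = 2 ⊕ 0 ⊕ 0 = 2.

2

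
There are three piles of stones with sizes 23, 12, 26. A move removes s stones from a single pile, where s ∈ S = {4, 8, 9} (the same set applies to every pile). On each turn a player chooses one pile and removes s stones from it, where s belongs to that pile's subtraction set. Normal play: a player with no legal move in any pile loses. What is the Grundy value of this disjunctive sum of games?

1

All piles use S = {4, 8, 9}:
G(0) = 0
G(1) = mex{} = 0
G(2) = mex{} = 0
G(3) = mex{} = 0
G(4) = mex{0} = 1
G(5) = mex{0} = 1
G(6) = mex{0} = 1
G(7) = mex{0} = 1
G(8) = mex{1,0} = 2
G(9) = mex{1,0,0} = 2
G(10) = mex{1,0,0} = 2
G(11) = mex{1,0,0} = 2
G(12) = mex{2,1,0} = 3
G(13) = mex{2,1,1} = 0
G(14) = mex{2,1,1} = 0
G(15) = mex{2,1,1} = 0
G(16) = mex{3,2,1} = 0
G(17) = mex{0,2,2} = 1
G(18) = mex{0,2,2} = 1
G(19) = mex{0,2,2} = 1
G(20) = mex{0,3,2} = 1
G(21) = mex{1,0,3} = 2
G(22) = mex{1,0,0} = 2
G(23) = mex{1,0,0} = 2
G(24) = mex{1,0,0} = 2
G(25) = mex{2,1,0} = 3
G(26) = mex{2,1,1} = 0
Pile A: G(23) = 2.
Pile B: G(12) = 3.
Pile C: G(26) = 0.
Combined Grundy value = 2 ⊕ 3 ⊕ 0 = 1.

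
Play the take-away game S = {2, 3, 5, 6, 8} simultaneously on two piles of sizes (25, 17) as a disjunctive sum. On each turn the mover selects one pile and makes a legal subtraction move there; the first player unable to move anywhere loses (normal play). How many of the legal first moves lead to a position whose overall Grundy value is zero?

All piles use S = {2, 3, 5, 6, 8}:
G(0) = 0
G(1) = mex{} = 0
G(2) = mex{0} = 1
G(3) = mex{0,0} = 1
G(4) = mex{1,0} = 2
G(5) = mex{1,1,0} = 2
G(6) = mex{2,1,0,0} = 3
G(7) = mex{2,2,1,0} = 3
G(8) = mex{3,2,1,1,0} = 4
G(9) = mex{3,3,2,1,0} = 4
G(10) = mex{4,3,2,2,1} = 0
G(11) = mex{4,4,3,2,1} = 0
G(12) = mex{0,4,3,3,2} = 1
G(13) = mex{0,0,4,3,2} = 1
G(14) = mex{1,0,4,4,3} = 2
G(15) = mex{1,1,0,4,3} = 2
G(16) = mex{2,1,0,0,4} = 3
G(17) = mex{2,2,1,0,4} = 3
G(18) = mex{3,2,1,1,0} = 4
G(19) = mex{3,3,2,1,0} = 4
G(20) = mex{4,3,2,2,1} = 0
G(21) = mex{4,4,3,2,1} = 0
G(22) = mex{0,4,3,3,2} = 1
G(23) = mex{0,0,4,3,2} = 1
G(24) = mex{1,0,4,4,3} = 2
G(25) = mex{1,1,0,4,3} = 2
Pile A: G(25) = 2.
Pile B: G(17) = 3.
Combined Grundy value = 2 ⊕ 3 = 1.
A winning move leaves total XOR = 0, i.e. changes one component's Grundy value g to g ⊕ X where X is the current total.
Pile A: need g' = 2⊕1 = 3. Options: 25−2→G=1, 25−3→G=1, 25−5→G=0, 25−6→G=4, 25−8→G=3. Hits: 1.
Pile B: need g' = 3⊕1 = 2. Options: 17−2→G=2, 17−3→G=2, 17−5→G=1, 17−6→G=0, 17−8→G=4. Hits: 2.

3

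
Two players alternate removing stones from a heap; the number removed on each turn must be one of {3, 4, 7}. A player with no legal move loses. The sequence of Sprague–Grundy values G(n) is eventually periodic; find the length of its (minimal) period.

10

n :  0  1  2  3  4  5  6  7  8  9 10 11 12 13 14 15 16 17 18 19 20 21
G :  0  0  0  1  1  1  2  2  2  3  0  0  0  1  1  1  2  2  2  3  0  0
G(n+10) = G(n) holds for n = 0,…,6 (a full window of length max(S) = 7), so the sequence is purely periodic with period 10.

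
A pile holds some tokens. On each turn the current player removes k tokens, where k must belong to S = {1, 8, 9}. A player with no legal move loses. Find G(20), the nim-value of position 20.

0

n :  0  1  2  3  4  5  6  7  8  9 10 11 12 13 14 15 16 17 18 19 20
G :  0  1  0  1  0  1  0  1  2  3  2  3  2  3  2  3  0  1  0  1  0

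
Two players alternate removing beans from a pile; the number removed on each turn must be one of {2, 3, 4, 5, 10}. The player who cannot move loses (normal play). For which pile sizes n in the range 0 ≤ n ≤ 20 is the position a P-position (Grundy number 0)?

G(0) = 0
G(1) = mex{} = 0
G(2) = mex{0} = 1
G(3) = mex{0,0} = 1
G(4) = mex{1,0,0} = 2
G(5) = mex{1,1,0,0} = 2
G(6) = mex{2,1,1,0} = 3
G(7) = mex{2,2,1,1} = 0
G(8) = mex{3,2,2,1} = 0
G(9) = mex{0,3,2,2} = 1
G(10) = mex{0,0,3,2,0} = 1
G(11) = mex{1,0,0,3,0} = 2
G(12) = mex{1,1,0,0,1} = 2
G(13) = mex{2,1,1,0,1} = 3
G(14) = mex{2,2,1,1,2} = 0
G(15) = mex{3,2,2,1,2} = 0
G(16) = mex{0,3,2,2,3} = 1
G(17) = mex{0,0,3,2,0} = 1
G(18) = mex{1,0,0,3,0} = 2
G(19) = mex{1,1,0,0,1} = 2
G(20) = mex{2,1,1,0,1} = 3
P-positions are exactly the n with G(n) = 0.

0, 1, 7, 8, 14, 15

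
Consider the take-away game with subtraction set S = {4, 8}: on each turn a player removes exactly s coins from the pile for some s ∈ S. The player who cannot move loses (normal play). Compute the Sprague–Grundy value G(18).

n :  0  1  2  3  4  5  6  7  8  9 10 11 12 13 14 15 16 17 18
G :  0  0  0  0  1  1  1  1  2  2  2  2  0  0  0  0  1  1  1

1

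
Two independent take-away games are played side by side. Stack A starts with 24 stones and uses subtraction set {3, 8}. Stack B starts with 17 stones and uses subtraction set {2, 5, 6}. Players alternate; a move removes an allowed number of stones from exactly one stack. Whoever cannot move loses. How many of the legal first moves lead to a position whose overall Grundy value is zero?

Stack A, S = {3, 8}:
n :  0  1  2  3  4  5  6  7  8  9 10 11 12 13 14 15 16 17 18 19 20 21 22 23 24
G :  0  0  0  1  1  1  0  0  2  1  1  0  0  0  1  1  1  0  0  2  1  1  0  0  0
G_A(24) = 0.
Stack B, S = {2, 5, 6}:
G(0) = 0
G(1) = mex{} = 0
G(2) = mex{0} = 1
G(3) = mex{0} = 1
G(4) = mex{1} = 0
G(5) = mex{1,0} = 2
G(6) = mex{0,0,0} = 1
G(7) = mex{2,1,0} = 3
G(8) = mex{1,1,1} = 0
G(9) = mex{3,0,1} = 2
G(10) = mex{0,2,0} = 1
G(11) = mex{2,1,2} = 0
G(12) = mex{1,3,1} = 0
G(13) = mex{0,0,3} = 1
G(14) = mex{0,2,0} = 1
G(15) = mex{1,1,2} = 0
G(16) = mex{1,0,1} = 2
G(17) = mex{0,0,0} = 1
G_B(17) = 1.
Combined Grundy value = 0 ⊕ 1 = 1.
A winning move leaves total XOR = 0, i.e. changes one component's Grundy value g to g ⊕ X where X is the current total.
Stack A: need g' = 0⊕1 = 1. Options: 24−3→G=1, 24−8→G=1. Hits: 2.
Stack B: need g' = 1⊕1 = 0. Options: 17−2→G=0, 17−5→G=0, 17−6→G=0. Hits: 3.

5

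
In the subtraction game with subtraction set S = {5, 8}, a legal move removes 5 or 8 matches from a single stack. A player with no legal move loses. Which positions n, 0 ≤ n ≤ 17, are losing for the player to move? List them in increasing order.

0, 1, 2, 3, 4, 13, 14, 15, 16, 17

G(0) = 0
G(1) = mex{} = 0
G(2) = mex{} = 0
G(3) = mex{} = 0
G(4) = mex{} = 0
G(5) = mex{0} = 1
G(6) = mex{0} = 1
G(7) = mex{0} = 1
G(8) = mex{0,0} = 1
G(9) = mex{0,0} = 1
G(10) = mex{1,0} = 2
G(11) = mex{1,0} = 2
G(12) = mex{1,0} = 2
G(13) = mex{1,1} = 0
G(14) = mex{1,1} = 0
G(15) = mex{2,1} = 0
G(16) = mex{2,1} = 0
G(17) = mex{2,1} = 0
P-positions are exactly the n with G(n) = 0.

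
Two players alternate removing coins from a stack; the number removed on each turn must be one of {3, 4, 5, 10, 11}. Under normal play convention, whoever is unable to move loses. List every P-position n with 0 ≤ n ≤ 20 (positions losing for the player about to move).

0, 1, 2, 8, 9, 15, 16, 17

G(0) = 0
G(1) = mex{} = 0
G(2) = mex{} = 0
G(3) = mex{0} = 1
G(4) = mex{0,0} = 1
G(5) = mex{0,0,0} = 1
G(6) = mex{1,0,0} = 2
G(7) = mex{1,1,0} = 2
G(8) = mex{1,1,1} = 0
G(9) = mex{2,1,1} = 0
G(10) = mex{2,2,1,0} = 3
G(11) = mex{0,2,2,0,0} = 1
G(12) = mex{0,0,2,0,0} = 1
G(13) = mex{3,0,0,1,0} = 2
G(14) = mex{1,3,0,1,1} = 2
G(15) = mex{1,1,3,1,1} = 0
G(16) = mex{2,1,1,2,1} = 0
G(17) = mex{2,2,1,2,2} = 0
G(18) = mex{0,2,2,0,2} = 1
G(19) = mex{0,0,2,0,0} = 1
G(20) = mex{0,0,0,3,0} = 1
P-positions are exactly the n with G(n) = 0.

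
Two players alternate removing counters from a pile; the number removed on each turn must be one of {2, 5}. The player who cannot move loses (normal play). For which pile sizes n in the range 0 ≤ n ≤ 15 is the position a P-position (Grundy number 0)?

0, 1, 4, 7, 8, 11, 14, 15

G(0) = 0
G(1) = mex{} = 0
G(2) = mex{0} = 1
G(3) = mex{0} = 1
G(4) = mex{1} = 0
G(5) = mex{1,0} = 2
G(6) = mex{0,0} = 1
G(7) = mex{2,1} = 0
G(8) = mex{1,1} = 0
G(9) = mex{0,0} = 1
G(10) = mex{0,2} = 1
G(11) = mex{1,1} = 0
G(12) = mex{1,0} = 2
G(13) = mex{0,0} = 1
G(14) = mex{2,1} = 0
G(15) = mex{1,1} = 0
P-positions are exactly the n with G(n) = 0.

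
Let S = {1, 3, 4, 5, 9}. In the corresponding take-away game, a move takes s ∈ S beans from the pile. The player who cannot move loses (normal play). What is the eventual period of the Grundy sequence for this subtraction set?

8

n :  0  1  2  3  4  5  6  7  8  9 10 11 12 13 14 15 16 17 18
G :  0  1  0  1  2  3  2  3  0  1  0  1  2  3  2  3  0  1  0
G(n+8) = G(n) holds for n = 0,…,8 (a full window of length max(S) = 9), so the sequence is purely periodic with period 8.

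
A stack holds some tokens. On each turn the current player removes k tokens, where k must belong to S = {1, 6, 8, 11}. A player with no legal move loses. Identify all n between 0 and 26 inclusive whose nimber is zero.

n :  0  1  2  3  4  5  6  7  8  9 10 11 12 13 14 15 16 17 18 19 20 21 22 23 24 25 26
G :  0  1  0  1  0  1  2  0  1  0  1  2  3  2  0  1  0  1  2  0  1  0  1  0  1  2  0
P-positions are exactly the n with G(n) = 0.

0, 2, 4, 7, 9, 14, 16, 19, 21, 23, 26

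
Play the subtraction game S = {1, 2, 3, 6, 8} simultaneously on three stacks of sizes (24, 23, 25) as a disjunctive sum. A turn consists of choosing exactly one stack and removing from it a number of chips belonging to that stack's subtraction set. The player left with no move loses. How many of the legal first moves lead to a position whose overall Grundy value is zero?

0

All stacks use S = {1, 2, 3, 6, 8}:
G(0) = 0
G(1) = mex{0} = 1
G(2) = mex{1,0} = 2
G(3) = mex{2,1,0} = 3
G(4) = mex{3,2,1} = 0
G(5) = mex{0,3,2} = 1
G(6) = mex{1,0,3,0} = 2
G(7) = mex{2,1,0,1} = 3
G(8) = mex{3,2,1,2,0} = 4
G(9) = mex{4,3,2,3,1} = 0
G(10) = mex{0,4,3,0,2} = 1
G(11) = mex{1,0,4,1,3} = 2
G(12) = mex{2,1,0,2,0} = 3
G(13) = mex{3,2,1,3,1} = 0
G(14) = mex{0,3,2,4,2} = 1
G(15) = mex{1,0,3,0,3} = 2
G(16) = mex{2,1,0,1,4} = 3
G(17) = mex{3,2,1,2,0} = 4
G(18) = mex{4,3,2,3,1} = 0
G(19) = mex{0,4,3,0,2} = 1
G(20) = mex{1,0,4,1,3} = 2
G(21) = mex{2,1,0,2,0} = 3
G(22) = mex{3,2,1,3,1} = 0
G(23) = mex{0,3,2,4,2} = 1
G(24) = mex{1,0,3,0,3} = 2
G(25) = mex{2,1,0,1,4} = 3
Stack A: G(24) = 2.
Stack B: G(23) = 1.
Stack C: G(25) = 3.
Combined Grundy value = 2 ⊕ 1 ⊕ 3 = 0.
A winning move leaves total XOR = 0, i.e. changes one component's Grundy value g to g ⊕ X where X is the current total.
Stack A: target g' = 2⊕0 = 2, but every legal move changes the Grundy value (mex property), so 0 moves.
Stack B: target g' = 1⊕0 = 1, but every legal move changes the Grundy value (mex property), so 0 moves.
Stack C: target g' = 3⊕0 = 3, but every legal move changes the Grundy value (mex property), so 0 moves.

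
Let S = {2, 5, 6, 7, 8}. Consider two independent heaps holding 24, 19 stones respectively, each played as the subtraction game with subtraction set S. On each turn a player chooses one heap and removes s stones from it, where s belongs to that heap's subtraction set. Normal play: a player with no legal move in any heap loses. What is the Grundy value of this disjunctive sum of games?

2

All heaps use S = {2, 5, 6, 7, 8}:
G(0) = 0
G(1) = mex{} = 0
G(2) = mex{0} = 1
G(3) = mex{0} = 1
G(4) = mex{1} = 0
G(5) = mex{1,0} = 2
G(6) = mex{0,0,0} = 1
G(7) = mex{2,1,0,0} = 3
G(8) = mex{1,1,1,0,0} = 2
G(9) = mex{3,0,1,1,0} = 2
G(10) = mex{2,2,0,1,1} = 3
G(11) = mex{2,1,2,0,1} = 3
G(12) = mex{3,3,1,2,0} = 4
G(13) = mex{3,2,3,1,2} = 0
G(14) = mex{4,2,2,3,1} = 0
G(15) = mex{0,3,2,2,3} = 1
G(16) = mex{0,3,3,2,2} = 1
G(17) = mex{1,4,3,3,2} = 0
G(18) = mex{1,0,4,3,3} = 2
G(19) = mex{0,0,0,4,3} = 1
G(20) = mex{2,1,0,0,4} = 3
G(21) = mex{1,1,1,0,0} = 2
G(22) = mex{3,0,1,1,0} = 2
G(23) = mex{2,2,0,1,1} = 3
G(24) = mex{2,1,2,0,1} = 3
Heap A: G(24) = 3.
Heap B: G(19) = 1.
Combined Grundy value = 3 ⊕ 1 = 2.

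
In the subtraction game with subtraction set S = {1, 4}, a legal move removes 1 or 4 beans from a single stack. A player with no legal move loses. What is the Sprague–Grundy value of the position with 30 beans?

0

n :  0  1  2  3  4  5  6  7  8  9 10 11 12 13 14 15 16 17 18 19 20 21 22 23 24 25 26 27 28 29 30
G :  0  1  0  1  2  0  1  0  1  2  0  1  0  1  2  0  1  0  1  2  0  1  0  1  2  0  1  0  1  2  0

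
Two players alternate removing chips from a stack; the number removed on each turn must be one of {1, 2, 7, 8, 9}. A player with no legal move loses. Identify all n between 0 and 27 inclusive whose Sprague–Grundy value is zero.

0, 3, 6, 16, 19, 22

n :  0  1  2  3  4  5  6  7  8  9 10 11 12 13 14 15 16 17 18 19 20 21 22 23 24 25 26 27
G :  0  1  2  0  1  2  0  1  2  3  4  5  3  4  5  3  0  1  2  0  1  2  0  1  2  3  4  5
P-positions are exactly the n with G(n) = 0.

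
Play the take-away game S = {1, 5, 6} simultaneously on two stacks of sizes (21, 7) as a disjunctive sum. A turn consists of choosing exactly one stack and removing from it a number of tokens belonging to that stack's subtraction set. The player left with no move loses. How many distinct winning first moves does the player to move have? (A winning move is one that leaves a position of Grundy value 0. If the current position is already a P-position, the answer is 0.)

All stacks use S = {1, 5, 6}:
G(0) = 0
G(1) = mex{0} = 1
G(2) = mex{1} = 0
G(3) = mex{0} = 1
G(4) = mex{1} = 0
G(5) = mex{0,0} = 1
G(6) = mex{1,1,0} = 2
G(7) = mex{2,0,1} = 3
G(8) = mex{3,1,0} = 2
G(9) = mex{2,0,1} = 3
G(10) = mex{3,1,0} = 2
G(11) = mex{2,2,1} = 0
G(12) = mex{0,3,2} = 1
G(13) = mex{1,2,3} = 0
G(14) = mex{0,3,2} = 1
G(15) = mex{1,2,3} = 0
G(16) = mex{0,0,2} = 1
G(17) = mex{1,1,0} = 2
G(18) = mex{2,0,1} = 3
G(19) = mex{3,1,0} = 2
G(20) = mex{2,0,1} = 3
G(21) = mex{3,1,0} = 2
Stack A: G(21) = 2.
Stack B: G(7) = 3.
Combined Grundy value = 2 ⊕ 3 = 1.
A winning move leaves total XOR = 0, i.e. changes one component's Grundy value g to g ⊕ X where X is the current total.
Stack A: need g' = 2⊕1 = 3. Options: 21−1→G=3, 21−5→G=1, 21−6→G=0. Hits: 1.
Stack B: need g' = 3⊕1 = 2. Options: 7−1→G=2, 7−5→G=0, 7−6→G=1. Hits: 1.

2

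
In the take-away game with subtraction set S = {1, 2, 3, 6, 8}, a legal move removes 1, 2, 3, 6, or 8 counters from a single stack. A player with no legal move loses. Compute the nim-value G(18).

0

n :  0  1  2  3  4  5  6  7  8  9 10 11 12 13 14 15 16 17 18
G :  0  1  2  3  0  1  2  3  4  0  1  2  3  0  1  2  3  4  0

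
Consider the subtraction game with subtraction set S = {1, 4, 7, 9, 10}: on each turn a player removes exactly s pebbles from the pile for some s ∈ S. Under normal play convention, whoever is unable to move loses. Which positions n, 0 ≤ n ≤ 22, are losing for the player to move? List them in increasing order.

G(0) = 0
G(1) = mex{0} = 1
G(2) = mex{1} = 0
G(3) = mex{0} = 1
G(4) = mex{1,0} = 2
G(5) = mex{2,1} = 0
G(6) = mex{0,0} = 1
G(7) = mex{1,1,0} = 2
G(8) = mex{2,2,1} = 0
G(9) = mex{0,0,0,0} = 1
G(10) = mex{1,1,1,1,0} = 2
G(11) = mex{2,2,2,0,1} = 3
G(12) = mex{3,0,0,1,0} = 2
G(13) = mex{2,1,1,2,1} = 0
G(14) = mex{0,2,2,0,2} = 1
G(15) = mex{1,3,0,1,0} = 2
G(16) = mex{2,2,1,2,1} = 0
G(17) = mex{0,0,2,0,2} = 1
G(18) = mex{1,1,3,1,0} = 2
G(19) = mex{2,2,2,2,1} = 0
G(20) = mex{0,0,0,3,2} = 1
G(21) = mex{1,1,1,2,3} = 0
G(22) = mex{0,2,2,0,2} = 1
P-positions are exactly the n with G(n) = 0.

0, 2, 5, 8, 13, 16, 19, 21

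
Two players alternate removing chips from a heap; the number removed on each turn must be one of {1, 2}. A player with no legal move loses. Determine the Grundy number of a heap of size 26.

2

G(0) = 0
G(1) = mex{0} = 1
G(2) = mex{1,0} = 2
G(3) = mex{2,1} = 0
G(4) = mex{0,2} = 1
G(5) = mex{1,0} = 2
G(6) = mex{2,1} = 0
G(7) = mex{0,2} = 1
G(8) = mex{1,0} = 2
G(9) = mex{2,1} = 0
G(10) = mex{0,2} = 1
G(11) = mex{1,0} = 2
G(12) = mex{2,1} = 0
G(13) = mex{0,2} = 1
G(14) = mex{1,0} = 2
G(15) = mex{2,1} = 0
G(16) = mex{0,2} = 1
G(17) = mex{1,0} = 2
G(18) = mex{2,1} = 0
G(19) = mex{0,2} = 1
G(20) = mex{1,0} = 2
G(21) = mex{2,1} = 0
G(22) = mex{0,2} = 1
G(23) = mex{1,0} = 2
G(24) = mex{2,1} = 0
G(25) = mex{0,2} = 1
G(26) = mex{1,0} = 2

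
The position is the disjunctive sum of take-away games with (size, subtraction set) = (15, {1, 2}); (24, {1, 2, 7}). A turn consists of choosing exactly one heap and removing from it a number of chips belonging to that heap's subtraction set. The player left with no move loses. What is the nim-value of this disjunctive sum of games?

0

Heap A, S = {1, 2}:
n :  0  1  2  3  4  5  6  7  8  9 10 11 12 13 14 15
G :  0  1  2  0  1  2  0  1  2  0  1  2  0  1  2  0
G_A(15) = 0.
Heap B, S = {1, 2, 7}:
G(0) = 0
G(1) = mex{0} = 1
G(2) = mex{1,0} = 2
G(3) = mex{2,1} = 0
G(4) = mex{0,2} = 1
G(5) = mex{1,0} = 2
G(6) = mex{2,1} = 0
G(7) = mex{0,2,0} = 1
G(8) = mex{1,0,1} = 2
G(9) = mex{2,1,2} = 0
G(10) = mex{0,2,0} = 1
G(11) = mex{1,0,1} = 2
G(12) = mex{2,1,2} = 0
G(13) = mex{0,2,0} = 1
G(14) = mex{1,0,1} = 2
G(15) = mex{2,1,2} = 0
G(16) = mex{0,2,0} = 1
G(17) = mex{1,0,1} = 2
G(18) = mex{2,1,2} = 0
G(19) = mex{0,2,0} = 1
G(20) = mex{1,0,1} = 2
G(21) = mex{2,1,2} = 0
G(22) = mex{0,2,0} = 1
G(23) = mex{1,0,1} = 2
G(24) = mex{2,1,2} = 0
G_B(24) = 0.
Combined Grundy value = 0 ⊕ 0 = 0.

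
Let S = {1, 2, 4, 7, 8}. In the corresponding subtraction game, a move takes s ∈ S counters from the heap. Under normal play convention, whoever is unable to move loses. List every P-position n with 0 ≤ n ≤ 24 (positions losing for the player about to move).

G(0) = 0
G(1) = mex{0} = 1
G(2) = mex{1,0} = 2
G(3) = mex{2,1} = 0
G(4) = mex{0,2,0} = 1
G(5) = mex{1,0,1} = 2
G(6) = mex{2,1,2} = 0
G(7) = mex{0,2,0,0} = 1
G(8) = mex{1,0,1,1,0} = 2
G(9) = mex{2,1,2,2,1} = 0
G(10) = mex{0,2,0,0,2} = 1
G(11) = mex{1,0,1,1,0} = 2
G(12) = mex{2,1,2,2,1} = 0
G(13) = mex{0,2,0,0,2} = 1
G(14) = mex{1,0,1,1,0} = 2
G(15) = mex{2,1,2,2,1} = 0
G(16) = mex{0,2,0,0,2} = 1
G(17) = mex{1,0,1,1,0} = 2
G(18) = mex{2,1,2,2,1} = 0
G(19) = mex{0,2,0,0,2} = 1
G(20) = mex{1,0,1,1,0} = 2
G(21) = mex{2,1,2,2,1} = 0
G(22) = mex{0,2,0,0,2} = 1
G(23) = mex{1,0,1,1,0} = 2
G(24) = mex{2,1,2,2,1} = 0
P-positions are exactly the n with G(n) = 0.

0, 3, 6, 9, 12, 15, 18, 21, 24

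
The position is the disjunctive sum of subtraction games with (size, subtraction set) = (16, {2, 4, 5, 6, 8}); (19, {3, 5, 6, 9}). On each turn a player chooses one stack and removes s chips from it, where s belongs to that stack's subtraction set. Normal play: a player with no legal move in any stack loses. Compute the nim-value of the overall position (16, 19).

1

Stack A, S = {2, 4, 5, 6, 8}:
G(0) = 0
G(1) = mex{} = 0
G(2) = mex{0} = 1
G(3) = mex{0} = 1
G(4) = mex{1,0} = 2
G(5) = mex{1,0,0} = 2
G(6) = mex{2,1,0,0} = 3
G(7) = mex{2,1,1,0} = 3
G(8) = mex{3,2,1,1,0} = 4
G(9) = mex{3,2,2,1,0} = 4
G(10) = mex{4,3,2,2,1} = 0
G(11) = mex{4,3,3,2,1} = 0
G(12) = mex{0,4,3,3,2} = 1
G(13) = mex{0,4,4,3,2} = 1
G(14) = mex{1,0,4,4,3} = 2
G(15) = mex{1,0,0,4,3} = 2
G(16) = mex{2,1,0,0,4} = 3
G_A(16) = 3.
Stack B, S = {3, 5, 6, 9}:
n :  0  1  2  3  4  5  6  7  8  9 10 11 12 13 14 15 16 17 18 19
G :  0  0  0  1  1  1  2  2  2  3  3  3  0  0  0  1  1  1  2  2
G_B(19) = 2.
Combined Grundy value = 3 ⊕ 2 = 1.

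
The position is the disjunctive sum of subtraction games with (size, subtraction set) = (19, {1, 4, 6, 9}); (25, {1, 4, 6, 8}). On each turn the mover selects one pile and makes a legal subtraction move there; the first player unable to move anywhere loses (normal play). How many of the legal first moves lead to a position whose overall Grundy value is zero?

3

Pile A, S = {1, 4, 6, 9}:
G(0) = 0
G(1) = mex{0} = 1
G(2) = mex{1} = 0
G(3) = mex{0} = 1
G(4) = mex{1,0} = 2
G(5) = mex{2,1} = 0
G(6) = mex{0,0,0} = 1
G(7) = mex{1,1,1} = 0
G(8) = mex{0,2,0} = 1
G(9) = mex{1,0,1,0} = 2
G(10) = mex{2,1,2,1} = 0
G(11) = mex{0,0,0,0} = 1
G(12) = mex{1,1,1,1} = 0
G(13) = mex{0,2,0,2} = 1
G(14) = mex{1,0,1,0} = 2
G(15) = mex{2,1,2,1} = 0
G(16) = mex{0,0,0,0} = 1
G(17) = mex{1,1,1,1} = 0
G(18) = mex{0,2,0,2} = 1
G(19) = mex{1,0,1,0} = 2
G_A(19) = 2.
Pile B, S = {1, 4, 6, 8}:
n :  0  1  2  3  4  5  6  7  8  9 10 11 12 13 14 15 16 17 18 19 20 21 22 23 24 25
G :  0  1  0  1  2  0  1  0  1  2  3  2  0  1  0  1  2  0  1  0  1  2  3  2  0  1
G_B(25) = 1.
Combined Grundy value = 2 ⊕ 1 = 3.
A winning move leaves total XOR = 0, i.e. changes one component's Grundy value g to g ⊕ X where X is the current total.
Pile A: need g' = 2⊕3 = 1. Options: 19−1→G=1, 19−4→G=0, 19−6→G=1, 19−9→G=0. Hits: 2.
Pile B: need g' = 1⊕3 = 2. Options: 25−1→G=0, 25−4→G=2, 25−6→G=0, 25−8→G=0. Hits: 1.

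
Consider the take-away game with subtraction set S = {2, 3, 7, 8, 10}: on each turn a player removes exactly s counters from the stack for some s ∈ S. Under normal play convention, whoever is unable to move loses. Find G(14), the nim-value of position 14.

4

G(0) = 0
G(1) = mex{} = 0
G(2) = mex{0} = 1
G(3) = mex{0,0} = 1
G(4) = mex{1,0} = 2
G(5) = mex{1,1} = 0
G(6) = mex{2,1} = 0
G(7) = mex{0,2,0} = 1
G(8) = mex{0,0,0,0} = 1
G(9) = mex{1,0,1,0} = 2
G(10) = mex{1,1,1,1,0} = 2
G(11) = mex{2,1,2,1,0} = 3
G(12) = mex{2,2,0,2,1} = 3
G(13) = mex{3,2,0,0,1} = 4
G(14) = mex{3,3,1,0,2} = 4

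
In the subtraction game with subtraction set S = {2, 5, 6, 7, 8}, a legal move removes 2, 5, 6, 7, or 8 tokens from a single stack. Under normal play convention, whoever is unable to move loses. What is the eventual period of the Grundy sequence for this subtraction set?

n :  0  1  2  3  4  5  6  7  8  9 10 11 12 13 14 15 16 17 18 19 20 21 22 23 24 25 26 27
G :  0  0  1  1  0  2  1  3  2  2  3  3  4  0  0  1  1  0  2  1  3  2  2  3  3  4  0  0
G(n+13) = G(n) holds for n = 0,…,7 (a full window of length max(S) = 8), so the sequence is purely periodic with period 13.

13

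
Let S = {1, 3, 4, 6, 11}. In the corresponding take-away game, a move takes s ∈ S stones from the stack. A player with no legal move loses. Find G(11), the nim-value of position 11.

G(0) = 0
G(1) = mex{0} = 1
G(2) = mex{1} = 0
G(3) = mex{0,0} = 1
G(4) = mex{1,1,0} = 2
G(5) = mex{2,0,1} = 3
G(6) = mex{3,1,0,0} = 2
G(7) = mex{2,2,1,1} = 0
G(8) = mex{0,3,2,0} = 1
G(9) = mex{1,2,3,1} = 0
G(10) = mex{0,0,2,2} = 1
G(11) = mex{1,1,0,3,0} = 2

2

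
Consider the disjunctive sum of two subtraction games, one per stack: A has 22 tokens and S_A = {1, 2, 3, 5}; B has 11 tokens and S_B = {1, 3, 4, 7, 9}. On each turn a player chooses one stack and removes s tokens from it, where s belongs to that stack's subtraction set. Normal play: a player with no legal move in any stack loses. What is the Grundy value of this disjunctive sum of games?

Stack A, S = {1, 2, 3, 5}:
n :  0  1  2  3  4  5  6  7  8  9 10 11 12 13 14 15 16 17 18 19 20 21 22
G :  0  1  2  3  0  1  2  3  0  1  2  3  0  1  2  3  0  1  2  3  0  1  2
G_A(22) = 2.
Stack B, S = {1, 3, 4, 7, 9}:
n :  0  1  2  3  4  5  6  7  8  9 10 11
G :  0  1  0  1  2  3  2  3  0  1  0  1
G_B(11) = 1.
Combined Grundy value = 2 ⊕ 1 = 3.

3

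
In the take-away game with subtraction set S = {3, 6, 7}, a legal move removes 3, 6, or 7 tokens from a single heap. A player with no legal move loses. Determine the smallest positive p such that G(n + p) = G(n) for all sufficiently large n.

n :  0  1  2  3  4  5  6  7  8  9 10 11 12 13 14 15 16 17 18 19 20 21
G :  0  0  0  1  1  1  2  2  2  3  0  0  0  1  1  1  2  2  2  3  0  0
G(n+10) = G(n) holds for n = 0,…,6 (a full window of length max(S) = 7), so the sequence is purely periodic with period 10.

10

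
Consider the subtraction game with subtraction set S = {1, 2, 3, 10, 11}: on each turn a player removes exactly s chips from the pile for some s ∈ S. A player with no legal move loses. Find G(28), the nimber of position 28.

0

G(0) = 0
G(1) = mex{0} = 1
G(2) = mex{1,0} = 2
G(3) = mex{2,1,0} = 3
G(4) = mex{3,2,1} = 0
G(5) = mex{0,3,2} = 1
G(6) = mex{1,0,3} = 2
G(7) = mex{2,1,0} = 3
G(8) = mex{3,2,1} = 0
G(9) = mex{0,3,2} = 1
G(10) = mex{1,0,3,0} = 2
G(11) = mex{2,1,0,1,0} = 3
G(12) = mex{3,2,1,2,1} = 0
G(13) = mex{0,3,2,3,2} = 1
G(14) = mex{1,0,3,0,3} = 2
G(15) = mex{2,1,0,1,0} = 3
G(16) = mex{3,2,1,2,1} = 0
G(17) = mex{0,3,2,3,2} = 1
G(18) = mex{1,0,3,0,3} = 2
G(19) = mex{2,1,0,1,0} = 3
G(20) = mex{3,2,1,2,1} = 0
G(21) = mex{0,3,2,3,2} = 1
G(22) = mex{1,0,3,0,3} = 2
G(23) = mex{2,1,0,1,0} = 3
G(24) = mex{3,2,1,2,1} = 0
G(25) = mex{0,3,2,3,2} = 1
G(26) = mex{1,0,3,0,3} = 2
G(27) = mex{2,1,0,1,0} = 3
G(28) = mex{3,2,1,2,1} = 0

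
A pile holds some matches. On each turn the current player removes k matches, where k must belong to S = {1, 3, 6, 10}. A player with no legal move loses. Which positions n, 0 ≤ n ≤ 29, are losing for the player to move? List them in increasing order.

G(0) = 0
G(1) = mex{0} = 1
G(2) = mex{1} = 0
G(3) = mex{0,0} = 1
G(4) = mex{1,1} = 0
G(5) = mex{0,0} = 1
G(6) = mex{1,1,0} = 2
G(7) = mex{2,0,1} = 3
G(8) = mex{3,1,0} = 2
G(9) = mex{2,2,1} = 0
G(10) = mex{0,3,0,0} = 1
G(11) = mex{1,2,1,1} = 0
G(12) = mex{0,0,2,0} = 1
G(13) = mex{1,1,3,1} = 0
G(14) = mex{0,0,2,0} = 1
G(15) = mex{1,1,0,1} = 2
G(16) = mex{2,0,1,2} = 3
G(17) = mex{3,1,0,3} = 2
G(18) = mex{2,2,1,2} = 0
G(19) = mex{0,3,0,0} = 1
G(20) = mex{1,2,1,1} = 0
G(21) = mex{0,0,2,0} = 1
G(22) = mex{1,1,3,1} = 0
G(23) = mex{0,0,2,0} = 1
G(24) = mex{1,1,0,1} = 2
G(25) = mex{2,0,1,2} = 3
G(26) = mex{3,1,0,3} = 2
G(27) = mex{2,2,1,2} = 0
G(28) = mex{0,3,0,0} = 1
G(29) = mex{1,2,1,1} = 0
P-positions are exactly the n with G(n) = 0.

0, 2, 4, 9, 11, 13, 18, 20, 22, 27, 29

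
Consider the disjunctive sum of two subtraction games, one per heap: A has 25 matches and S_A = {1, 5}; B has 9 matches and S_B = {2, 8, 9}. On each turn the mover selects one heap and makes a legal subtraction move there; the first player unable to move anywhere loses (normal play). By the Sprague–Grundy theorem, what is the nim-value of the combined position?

Heap A, S = {1, 5}:
G(0) = 0
G(1) = mex{0} = 1
G(2) = mex{1} = 0
G(3) = mex{0} = 1
G(4) = mex{1} = 0
G(5) = mex{0,0} = 1
G(6) = mex{1,1} = 0
G(7) = mex{0,0} = 1
G(8) = mex{1,1} = 0
G(9) = mex{0,0} = 1
G(10) = mex{1,1} = 0
G(11) = mex{0,0} = 1
G(12) = mex{1,1} = 0
G(13) = mex{0,0} = 1
G(14) = mex{1,1} = 0
G(15) = mex{0,0} = 1
G(16) = mex{1,1} = 0
G(17) = mex{0,0} = 1
G(18) = mex{1,1} = 0
G(19) = mex{0,0} = 1
G(20) = mex{1,1} = 0
G(21) = mex{0,0} = 1
G(22) = mex{1,1} = 0
G(23) = mex{0,0} = 1
G(24) = mex{1,1} = 0
G(25) = mex{0,0} = 1
G_A(25) = 1.
Heap B, S = {2, 8, 9}:
n : 0 1 2 3 4 5 6 7 8 9
G : 0 0 1 1 0 0 1 1 2 2
G_B(9) = 2.
Combined Grundy value = 1 ⊕ 2 = 3.

3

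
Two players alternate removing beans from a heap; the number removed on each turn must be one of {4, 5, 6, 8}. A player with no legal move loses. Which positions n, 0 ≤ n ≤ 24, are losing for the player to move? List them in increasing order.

n :  0  1  2  3  4  5  6  7  8  9 10 11 12 13 14 15 16 17 18 19 20 21 22 23 24
G :  0  0  0  0  1  1  1  1  2  2  2  2  0  0  0  0  1  1  1  1  2  2  2  2  0
P-positions are exactly the n with G(n) = 0.

0, 1, 2, 3, 12, 13, 14, 15, 24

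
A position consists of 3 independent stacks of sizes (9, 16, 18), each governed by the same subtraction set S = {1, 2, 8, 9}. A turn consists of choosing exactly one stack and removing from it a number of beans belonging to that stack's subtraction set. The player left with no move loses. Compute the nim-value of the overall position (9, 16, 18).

All stacks use S = {1, 2, 8, 9}:
G(0) = 0
G(1) = mex{0} = 1
G(2) = mex{1,0} = 2
G(3) = mex{2,1} = 0
G(4) = mex{0,2} = 1
G(5) = mex{1,0} = 2
G(6) = mex{2,1} = 0
G(7) = mex{0,2} = 1
G(8) = mex{1,0,0} = 2
G(9) = mex{2,1,1,0} = 3
G(10) = mex{3,2,2,1} = 0
G(11) = mex{0,3,0,2} = 1
G(12) = mex{1,0,1,0} = 2
G(13) = mex{2,1,2,1} = 0
G(14) = mex{0,2,0,2} = 1
G(15) = mex{1,0,1,0} = 2
G(16) = mex{2,1,2,1} = 0
G(17) = mex{0,2,3,2} = 1
G(18) = mex{1,0,0,3} = 2
Stack A: G(9) = 3.
Stack B: G(16) = 0.
Stack C: G(18) = 2.
Combined Grundy value = 3 ⊕ 0 ⊕ 2 = 1.

1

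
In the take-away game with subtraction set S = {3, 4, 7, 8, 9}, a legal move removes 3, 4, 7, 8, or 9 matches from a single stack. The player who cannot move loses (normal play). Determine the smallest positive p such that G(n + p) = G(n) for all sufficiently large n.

12

G(0) = 0
G(1) = mex{} = 0
G(2) = mex{} = 0
G(3) = mex{0} = 1
G(4) = mex{0,0} = 1
G(5) = mex{0,0} = 1
G(6) = mex{1,0} = 2
G(7) = mex{1,1,0} = 2
G(8) = mex{1,1,0,0} = 2
G(9) = mex{2,1,0,0,0} = 3
G(10) = mex{2,2,1,0,0} = 3
G(11) = mex{2,2,1,1,0} = 3
G(12) = mex{3,2,1,1,1} = 0
G(13) = mex{3,3,2,1,1} = 0
G(14) = mex{3,3,2,2,1} = 0
G(15) = mex{0,3,2,2,2} = 1
G(16) = mex{0,0,3,2,2} = 1
G(17) = mex{0,0,3,3,2} = 1
G(18) = mex{1,0,3,3,3} = 2
G(19) = mex{1,1,0,3,3} = 2
G(20) = mex{1,1,0,0,3} = 2
G(21) = mex{2,1,0,0,0} = 3
G(22) = mex{2,2,1,0,0} = 3
G(23) = mex{2,2,1,1,0} = 3
G(24) = mex{3,2,1,1,1} = 0
G(25) = mex{3,3,2,1,1} = 0
G(n+12) = G(n) holds for n = 0,…,8 (a full window of length max(S) = 9), so the sequence is purely periodic with period 12.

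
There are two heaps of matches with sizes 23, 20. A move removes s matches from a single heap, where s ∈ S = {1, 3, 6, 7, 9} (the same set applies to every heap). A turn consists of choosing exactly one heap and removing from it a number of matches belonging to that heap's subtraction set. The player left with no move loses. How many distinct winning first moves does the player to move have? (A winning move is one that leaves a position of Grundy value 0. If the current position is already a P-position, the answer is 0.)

4

All heaps use S = {1, 3, 6, 7, 9}:
n :  0  1  2  3  4  5  6  7  8  9 10 11 12 13 14 15 16 17 18 19 20 21 22 23
G :  0  1  0  1  0  1  2  3  2  3  2  3  0  1  0  1  0  1  2  3  2  3  2  3
Heap A: G(23) = 3.
Heap B: G(20) = 2.
Combined Grundy value = 3 ⊕ 2 = 1.
A winning move leaves total XOR = 0, i.e. changes one component's Grundy value g to g ⊕ X where X is the current total.
Heap A: need g' = 3⊕1 = 2. Options: 23−1→G=2, 23−3→G=2, 23−6→G=1, 23−7→G=0, 23−9→G=0. Hits: 2.
Heap B: need g' = 2⊕1 = 3. Options: 20−1→G=3, 20−3→G=1, 20−6→G=0, 20−7→G=1, 20−9→G=3. Hits: 2.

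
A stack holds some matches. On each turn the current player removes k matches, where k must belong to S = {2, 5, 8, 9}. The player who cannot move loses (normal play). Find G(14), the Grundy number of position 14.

n :  0  1  2  3  4  5  6  7  8  9 10 11 12 13 14
G :  0  0  1  1  0  2  1  0  2  1  3  0  2  1  0

0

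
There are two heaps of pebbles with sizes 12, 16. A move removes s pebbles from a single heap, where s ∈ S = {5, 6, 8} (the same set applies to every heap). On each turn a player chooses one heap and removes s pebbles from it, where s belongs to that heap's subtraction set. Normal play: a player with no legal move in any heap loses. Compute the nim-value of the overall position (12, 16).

2

All heaps use S = {5, 6, 8}:
n :  0  1  2  3  4  5  6  7  8  9 10 11 12 13 14 15 16
G :  0  0  0  0  0  1  1  1  1  1  2  2  2  0  0  0  0
Heap A: G(12) = 2.
Heap B: G(16) = 0.
Combined Grundy value = 2 ⊕ 0 = 2.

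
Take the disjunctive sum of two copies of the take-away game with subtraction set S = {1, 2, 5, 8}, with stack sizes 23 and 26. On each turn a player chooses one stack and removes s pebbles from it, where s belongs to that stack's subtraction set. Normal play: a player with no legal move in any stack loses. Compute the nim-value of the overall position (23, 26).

All stacks use S = {1, 2, 5, 8}:
n :  0  1  2  3  4  5  6  7  8  9 10 11 12 13 14 15 16 17 18 19 20 21 22 23 24 25 26
G :  0  1  2  0  1  2  0  1  2  0  1  2  0  1  2  0  1  2  0  1  2  0  1  2  0  1  2
Stack A: G(23) = 2.
Stack B: G(26) = 2.
Combined Grundy value = 2 ⊕ 2 = 0.

0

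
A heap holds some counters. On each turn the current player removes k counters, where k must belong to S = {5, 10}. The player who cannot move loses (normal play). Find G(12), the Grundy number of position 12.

n :  0  1  2  3  4  5  6  7  8  9 10 11 12
G :  0  0  0  0  0  1  1  1  1  1  2  2  2

2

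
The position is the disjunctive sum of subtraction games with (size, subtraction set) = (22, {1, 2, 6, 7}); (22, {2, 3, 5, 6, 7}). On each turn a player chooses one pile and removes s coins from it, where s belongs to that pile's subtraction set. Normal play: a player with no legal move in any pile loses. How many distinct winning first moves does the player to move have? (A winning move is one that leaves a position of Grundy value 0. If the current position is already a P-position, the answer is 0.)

3

Pile A, S = {1, 2, 6, 7}:
G(0) = 0
G(1) = mex{0} = 1
G(2) = mex{1,0} = 2
G(3) = mex{2,1} = 0
G(4) = mex{0,2} = 1
G(5) = mex{1,0} = 2
G(6) = mex{2,1,0} = 3
G(7) = mex{3,2,1,0} = 4
G(8) = mex{4,3,2,1} = 0
G(9) = mex{0,4,0,2} = 1
G(10) = mex{1,0,1,0} = 2
G(11) = mex{2,1,2,1} = 0
G(12) = mex{0,2,3,2} = 1
G(13) = mex{1,0,4,3} = 2
G(14) = mex{2,1,0,4} = 3
G(15) = mex{3,2,1,0} = 4
G(16) = mex{4,3,2,1} = 0
G(17) = mex{0,4,0,2} = 1
G(18) = mex{1,0,1,0} = 2
G(19) = mex{2,1,2,1} = 0
G(20) = mex{0,2,3,2} = 1
G(21) = mex{1,0,4,3} = 2
G(22) = mex{2,1,0,4} = 3
G_A(22) = 3.
Pile B, S = {2, 3, 5, 6, 7}:
G(0) = 0
G(1) = mex{} = 0
G(2) = mex{0} = 1
G(3) = mex{0,0} = 1
G(4) = mex{1,0} = 2
G(5) = mex{1,1,0} = 2
G(6) = mex{2,1,0,0} = 3
G(7) = mex{2,2,1,0,0} = 3
G(8) = mex{3,2,1,1,0} = 4
G(9) = mex{3,3,2,1,1} = 0
G(10) = mex{4,3,2,2,1} = 0
G(11) = mex{0,4,3,2,2} = 1
G(12) = mex{0,0,3,3,2} = 1
G(13) = mex{1,0,4,3,3} = 2
G(14) = mex{1,1,0,4,3} = 2
G(15) = mex{2,1,0,0,4} = 3
G(16) = mex{2,2,1,0,0} = 3
G(17) = mex{3,2,1,1,0} = 4
G(18) = mex{3,3,2,1,1} = 0
G(19) = mex{4,3,2,2,1} = 0
G(20) = mex{0,4,3,2,2} = 1
G(21) = mex{0,0,3,3,2} = 1
G(22) = mex{1,0,4,3,3} = 2
G_B(22) = 2.
Combined Grundy value = 3 ⊕ 2 = 1.
A winning move leaves total XOR = 0, i.e. changes one component's Grundy value g to g ⊕ X where X is the current total.
Pile A: need g' = 3⊕1 = 2. Options: 22−1→G=2, 22−2→G=1, 22−6→G=0, 22−7→G=4. Hits: 1.
Pile B: need g' = 2⊕1 = 3. Options: 22−2→G=1, 22−3→G=0, 22−5→G=4, 22−6→G=3, 22−7→G=3. Hits: 2.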